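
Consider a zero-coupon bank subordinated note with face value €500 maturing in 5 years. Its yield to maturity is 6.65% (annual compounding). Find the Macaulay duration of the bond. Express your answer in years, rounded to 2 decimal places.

A zero-coupon bond has a single cash flow at maturity, so its Macaulay duration equals its maturity: 5 years.

5.00 years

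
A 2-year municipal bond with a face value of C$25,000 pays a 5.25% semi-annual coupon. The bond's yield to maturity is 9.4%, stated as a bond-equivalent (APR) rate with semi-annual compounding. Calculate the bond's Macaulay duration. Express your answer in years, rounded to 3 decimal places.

Periodic yield y = 0.047. Discount each cash flow and weight by its period:
  t   CF        PV=CF/(1+0.047)^t    t·PV
  1       656.25       626.7908       626.7908
  2       656.25       598.6541     1,197.3082
  3       656.25       571.7804     1,715.3412
  4    25,656.25    21,350.4214    85,401.6858
  Σ                 23,147.6468    88,941.1260
Price P = Σ PV = 23,147.6468.
Macaulay duration = Σ(t·PV) / P = 88,941.1260 / 23,147.6468 = 3.84234 half-year periods.
In years: 3.84234 / 2 = 1.92117 years.

1.921 years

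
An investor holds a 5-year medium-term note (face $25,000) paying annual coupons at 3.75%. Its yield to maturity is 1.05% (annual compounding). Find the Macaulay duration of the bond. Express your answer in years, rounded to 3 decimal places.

4.675 years

Periodic yield y = 0.0105. Discount each cash flow and weight by its year:
  t   CF        PV=CF/(1+0.0105)^t    t·PV
  1       937.50       927.7585       927.7585
  2       937.50       918.1183     1,836.2366
  3       937.50       908.5782     2,725.7347
  4       937.50       899.1373     3,596.5491
  5    25,937.50    24,617.6461   123,088.2307
  Σ                 28,271.2385   132,174.5096
Price P = Σ PV = 28,271.2385.
Macaulay duration = Σ(t·PV) / P = 132,174.5096 / 28,271.2385 = 4.67523 years.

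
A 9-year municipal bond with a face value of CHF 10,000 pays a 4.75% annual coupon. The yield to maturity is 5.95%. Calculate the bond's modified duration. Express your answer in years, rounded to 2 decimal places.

7.04 years

Periodic yield y = 0.0595. First find Macaulay duration:
  t   CF        PV=CF/(1+0.0595)^t    t·PV
  1       475.00       448.3247       448.3247
  2       475.00       423.1474       846.2948
  3       475.00       399.3841     1,198.1522
  4       475.00       376.9552     1,507.8209
  5       475.00       355.7860     1,778.9298
  6       475.00       335.8055     2,014.8332
  7       475.00       316.9472     2,218.6302
  8       475.00       299.1479     2,393.1830
  9    10,475.00     6,226.5199    56,038.6793
  Σ                  9,182.0178    68,444.8481
P = 9,182.0178; Macaulay duration = 68,444.8481 / 9,182.0178 = 7.45423 years.
Modified duration = D_Mac / (1 + y) = 7.45423 / 1.0595 = 7.03561 years.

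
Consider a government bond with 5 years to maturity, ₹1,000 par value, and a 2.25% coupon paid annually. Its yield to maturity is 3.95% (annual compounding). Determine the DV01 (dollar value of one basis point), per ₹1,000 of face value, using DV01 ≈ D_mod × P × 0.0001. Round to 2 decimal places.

₹0.42

Periodic yield y = 0.0395.
  t   CF        PV=CF/(1+0.0395)^t    t·PV
  1        22.50        21.6450        21.6450
  2        22.50        20.8225        41.6451
  3        22.50        20.0313        60.0939
  4        22.50        19.2701        77.0805
  5     1,022.50       842.4436     4,212.2181
  Σ                    924.2126     4,412.6826
P = 924.2126; D_Mac = 4.77453 yrs; D_mod = 4.59310 yrs.
DV01 ≈ 4.59310 × 924.2126 × 0.0001 = 0.424500.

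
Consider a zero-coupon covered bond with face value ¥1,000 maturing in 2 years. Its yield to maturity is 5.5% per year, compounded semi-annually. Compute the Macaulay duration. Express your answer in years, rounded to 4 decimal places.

2.0000 years

A zero-coupon bond has a single cash flow at maturity, so its Macaulay duration equals its maturity: 2 years.
(Equivalently: 4 semi-annual periods ÷ 2 = 2 years.)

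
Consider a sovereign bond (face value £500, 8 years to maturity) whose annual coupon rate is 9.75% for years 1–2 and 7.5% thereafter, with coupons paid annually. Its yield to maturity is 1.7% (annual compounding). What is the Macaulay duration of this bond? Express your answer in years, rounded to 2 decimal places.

6.45 years

Periodic yield y = 0.017. Discount each cash flow and weight by its year:
  t   CF        PV=CF/(1+0.017)^t    t·PV
  1        48.75        47.9351        47.9351
  2        48.75        47.1338        94.2677
  3        37.50        35.6507       106.9522
  4        37.50        35.0548       140.2192
  5        37.50        34.4688       172.3441
  6        37.50        33.8927       203.3559
  7        37.50        33.3261       233.2828
  8       537.50       469.6895     3,757.5159
  Σ                    737.1515     4,755.8729
Price P = Σ PV = 737.1515.
Macaulay duration = Σ(t·PV) / P = 4,755.8729 / 737.1515 = 6.45169 years.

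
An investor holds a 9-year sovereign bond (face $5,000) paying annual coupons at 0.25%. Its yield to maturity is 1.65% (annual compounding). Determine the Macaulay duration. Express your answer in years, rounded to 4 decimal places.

Periodic yield y = 0.0165. Discount each cash flow and weight by its year:
  t   CF        PV=CF/(1+0.0165)^t    t·PV
  1        12.50        12.2971        12.2971
  2        12.50        12.0975        24.1950
  3        12.50        11.9011        35.7034
  4        12.50        11.7079        46.8318
  5        12.50        11.5179        57.5895
  6        12.50        11.3309        67.9856
  7        12.50        11.1470        78.0291
  8        12.50        10.9661        87.7285
  9     5,012.50     4,326.0142    38,934.1276
  Σ                  4,418.9797    39,344.4875
Price P = Σ PV = 4,418.9797.
Macaulay duration = Σ(t·PV) / P = 39,344.4875 / 4,418.9797 = 8.90352 years.

8.9035 years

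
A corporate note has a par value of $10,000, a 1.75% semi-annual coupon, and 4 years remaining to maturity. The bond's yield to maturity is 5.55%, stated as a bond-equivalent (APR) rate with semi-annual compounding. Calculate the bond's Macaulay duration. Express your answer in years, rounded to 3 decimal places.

Periodic yield y = 0.02775. Discount each cash flow and weight by its period:
  t   CF        PV=CF/(1+0.02775)^t    t·PV
  1        87.50        85.1374        85.1374
  2        87.50        82.8387       165.6773
  3        87.50        80.6020       241.8059
  4        87.50        78.4256       313.7026
  5        87.50        76.3081       381.5405
  6        87.50        74.2477       445.4863
  7        87.50        72.2430       505.7009
  8    10,087.50     8,103.7058    64,829.6461
  Σ                  8,653.5083    66,968.6971
Price P = Σ PV = 8,653.5083.
Macaulay duration = Σ(t·PV) / P = 66,968.6971 / 8,653.5083 = 7.73891 half-year periods.
In years: 7.73891 / 2 = 3.86945 years.

3.869 years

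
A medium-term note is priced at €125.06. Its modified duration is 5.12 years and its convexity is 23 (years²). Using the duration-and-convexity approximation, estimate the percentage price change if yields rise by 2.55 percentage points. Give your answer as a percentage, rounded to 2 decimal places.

Duration effect: -D_mod·Δy = -5.12 × (+0.0255) = -0.130560
Convexity effect: ½·C·(Δy)² = 0.5 × 23 × (0.0255)² = +0.007477875
ΔP/P ≈ -0.130560 + 0.007477875 = -0.123082125
= -12.3082125%.

-12.31%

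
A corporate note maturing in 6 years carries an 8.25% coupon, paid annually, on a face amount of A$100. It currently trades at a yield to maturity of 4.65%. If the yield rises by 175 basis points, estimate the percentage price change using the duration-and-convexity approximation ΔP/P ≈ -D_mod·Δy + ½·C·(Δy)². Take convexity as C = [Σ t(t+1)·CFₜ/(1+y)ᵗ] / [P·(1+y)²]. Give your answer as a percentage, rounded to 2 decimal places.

With y = 0.0465:
  t   CF        PV=CF/(1+0.0465)^t    t·PV        t(t+1)·PV
  1         8.25         7.8834         7.8834          15.7668
  2         8.25         7.5331        15.0663          45.1988
  3         8.25         7.1984        21.5952          86.3809
  4         8.25         6.8786        27.5142         137.5710
  5         8.25         6.5729        32.8646         197.1873
  6       108.25        82.4124       494.4743       3,461.3204
  Σ                    118.4788       599.3980       3,943.4252
P = 118.4788; D_Mac = 5.05912 yrs; D_mod = 4.83432 yrs; C = 30.39166.
Duration effect: -4.83432 × (+0.0175) = -0.084601
Convexity effect: 0.5 × 30.39166 × (0.0175)² = +0.0046537
ΔP/P ≈ -0.084601 + 0.0046537 = -0.079947 = -7.9947%.

-7.99%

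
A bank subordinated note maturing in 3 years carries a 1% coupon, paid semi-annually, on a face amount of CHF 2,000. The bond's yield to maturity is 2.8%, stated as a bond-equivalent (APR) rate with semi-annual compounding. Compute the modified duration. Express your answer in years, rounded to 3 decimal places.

Periodic yield y = 0.014. First find Macaulay duration:
  t   CF        PV=CF/(1+0.014)^t    t·PV
  1        10.00         9.8619         9.8619
  2        10.00         9.7258        19.4515
  3        10.00         9.5915        28.7745
  4        10.00         9.4591        37.8363
  5        10.00         9.3285        46.6423
  6     2,010.00     1,849.1338    11,094.8026
  Σ                  1,897.1005    11,237.3691
P = 1,897.1005; Macaulay duration = 11,237.3691 / 1,897.1005 = 5.92344 half-year periods = 2.96172 years.
Modified duration = D_Mac / (1 + y) = 2.96172 / 1.014 = 2.92083 years.

2.921 years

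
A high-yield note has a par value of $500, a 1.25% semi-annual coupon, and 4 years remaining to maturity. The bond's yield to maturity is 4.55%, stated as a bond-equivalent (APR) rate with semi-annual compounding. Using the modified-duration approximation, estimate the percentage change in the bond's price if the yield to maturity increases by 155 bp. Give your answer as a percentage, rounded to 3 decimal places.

-5.921%

Periodic yield y = 0.02275. Modified duration first:
  t   CF        PV=CF/(1+0.02275)^t    t·PV
  1        3.125         3.0555         3.0555
  2        3.125         2.9875         5.9750
  3        3.125         2.9211         8.7632
  4        3.125         2.8561        11.4244
  5        3.125         2.7926        13.9628
  6        3.125         2.7304        16.3827
  7        3.125         2.6697        18.6879
  8      503.125       420.2619     3,362.0950
  Σ                    440.2748     3,440.3465
P = 440.2748; D_Mac = 7.81409 half-year periods = 3.90704 yrs; D_mod = 3.90704/(1+0.02275) = 3.82014 yrs.
ΔP/P ≈ -D_mod · Δy = -3.82014 × (+0.0155) = -0.059212 = -5.9212%.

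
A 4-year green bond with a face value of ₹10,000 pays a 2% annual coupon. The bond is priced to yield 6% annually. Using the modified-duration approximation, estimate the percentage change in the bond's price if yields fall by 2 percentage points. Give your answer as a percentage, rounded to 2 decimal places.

Periodic yield y = 0.06. Modified duration first:
  t   CF        PV=CF/(1+0.06)^t    t·PV
  1       200.00       188.6792       188.6792
  2       200.00       177.9993       355.9986
  3       200.00       167.9239       503.7716
  4    10,200.00     8,079.3554    32,317.4215
  Σ                  8,613.9578    33,365.8709
P = 8,613.9578; D_Mac = 3.87347 yrs; D_mod = 3.87347/(1+0.06) = 3.65421 yrs.
ΔP/P ≈ -D_mod · Δy = -3.65421 × (-0.02) = +0.073084 = +7.3084%.

+7.31%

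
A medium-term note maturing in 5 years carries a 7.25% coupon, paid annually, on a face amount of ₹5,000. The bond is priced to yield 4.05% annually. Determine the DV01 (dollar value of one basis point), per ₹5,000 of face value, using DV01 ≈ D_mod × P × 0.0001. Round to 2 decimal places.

₹2.42

Periodic yield y = 0.0405.
  t   CF        PV=CF/(1+0.0405)^t    t·PV
  1       362.50       348.3902       348.3902
  2       362.50       334.8296       669.6592
  3       362.50       321.7968       965.3905
  4       362.50       309.2713     1,237.0854
  5     5,362.50     4,397.0042    21,985.0211
  Σ                  5,711.2922    25,205.5463
P = 5,711.2922; D_Mac = 4.41328 yrs; D_mod = 4.24150 yrs.
DV01 ≈ 4.24150 × 5,711.2922 × 0.0001 = 2.422446.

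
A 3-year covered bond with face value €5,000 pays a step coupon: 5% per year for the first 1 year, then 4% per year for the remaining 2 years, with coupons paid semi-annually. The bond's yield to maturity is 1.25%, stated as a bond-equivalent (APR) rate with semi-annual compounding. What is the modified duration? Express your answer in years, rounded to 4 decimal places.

Periodic yield y = 0.00625. First find Macaulay duration:
  t   CF        PV=CF/(1+0.00625)^t    t·PV
  1       125.00       124.2236       124.2236
  2       125.00       123.4520       246.9041
  3       100.00        98.1482       294.4446
  4       100.00        97.5386       390.1543
  5       100.00        96.9327       484.6637
  6     5,100.00     4,912.8648    29,477.1890
  Σ                  5,453.1600    31,017.5793
P = 5,453.1600; Macaulay duration = 31,017.5793 / 5,453.1600 = 5.68800 half-year periods = 2.84400 years.
Modified duration = D_Mac / (1 + y) = 2.84400 / 1.00625 = 2.82634 years.

2.8263 years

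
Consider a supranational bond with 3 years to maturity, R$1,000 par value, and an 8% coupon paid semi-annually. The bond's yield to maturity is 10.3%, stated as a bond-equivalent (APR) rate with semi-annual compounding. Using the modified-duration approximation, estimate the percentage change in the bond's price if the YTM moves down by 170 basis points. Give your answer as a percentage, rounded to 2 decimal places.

Periodic yield y = 0.0515. Modified duration first:
  t   CF        PV=CF/(1+0.0515)^t    t·PV
  1        40.00        38.0409        38.0409
  2        40.00        36.1777        72.3555
  3        40.00        34.4058       103.2175
  4        40.00        32.7207       130.8829
  5        40.00        31.1181       155.5907
  6     1,040.00       769.4452     4,616.6710
  Σ                    941.9085     5,116.7585
P = 941.9085; D_Mac = 5.43233 half-year periods = 2.71617 yrs; D_mod = 2.71617/(1+0.0515) = 2.58313 yrs.
ΔP/P ≈ -D_mod · Δy = -2.58313 × (-0.017) = +0.043913 = +4.3913%.

+4.39%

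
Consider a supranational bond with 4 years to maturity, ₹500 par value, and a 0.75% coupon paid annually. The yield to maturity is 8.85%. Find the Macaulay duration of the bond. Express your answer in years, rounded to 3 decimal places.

Periodic yield y = 0.0885. Discount each cash flow and weight by its year:
  t   CF        PV=CF/(1+0.0885)^t    t·PV
  1         3.75         3.4451         3.4451
  2         3.75         3.1650         6.3300
  3         3.75         2.9077         8.7230
  4       503.75       358.8404     1,435.3616
  Σ                    368.3582     1,453.8597
Price P = Σ PV = 368.3582.
Macaulay duration = Σ(t·PV) / P = 1,453.8597 / 368.3582 = 3.94686 years.

3.947 years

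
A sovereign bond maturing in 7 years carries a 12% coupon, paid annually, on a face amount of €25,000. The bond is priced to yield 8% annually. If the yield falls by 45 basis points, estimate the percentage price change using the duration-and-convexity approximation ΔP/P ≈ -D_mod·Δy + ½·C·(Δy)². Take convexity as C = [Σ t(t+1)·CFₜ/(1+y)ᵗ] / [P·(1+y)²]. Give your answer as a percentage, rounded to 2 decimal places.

With y = 0.08:
  t   CF        PV=CF/(1+0.08)^t    t·PV        t(t+1)·PV
  1     3,000.00     2,777.7778     2,777.7778       5,555.5556
  2     3,000.00     2,572.0165     5,144.0329      15,432.0988
  3     3,000.00     2,381.4967     7,144.4902      28,577.9607
  4     3,000.00     2,205.0896     8,820.3582      44,101.7912
  5     3,000.00     2,041.7496    10,208.7480      61,252.4877
  6     3,000.00     1,890.5089    11,343.0533      79,401.3730
  7    28,000.00    16,337.7311   114,364.1175     914,912.9398
  Σ                 30,206.3701   159,802.5778   1,149,234.2067
P = 30,206.3701; D_Mac = 5.29036 yrs; D_mod = 4.89848 yrs; C = 32.61839.
Duration effect: -4.89848 × (-0.0045) = +0.022043
Convexity effect: 0.5 × 32.61839 × (-0.0045)² = +0.0003303
ΔP/P ≈ +0.022043 + 0.0003303 = +0.022373 = +2.2373%.

+2.24%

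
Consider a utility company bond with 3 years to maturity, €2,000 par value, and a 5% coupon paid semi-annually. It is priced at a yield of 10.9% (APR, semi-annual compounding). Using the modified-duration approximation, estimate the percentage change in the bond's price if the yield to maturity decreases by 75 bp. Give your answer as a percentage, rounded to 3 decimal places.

+1.995%

Periodic yield y = 0.0545. Modified duration first:
  t   CF        PV=CF/(1+0.0545)^t    t·PV
  1        50.00        47.4158        47.4158
  2        50.00        44.9652        89.9305
  3        50.00        42.6413       127.9238
  4        50.00        40.4374       161.7498
  5        50.00        38.3475       191.7375
  6     2,050.00     1,490.9887     8,945.9323
  Σ                  1,704.7960     9,564.6897
P = 1,704.7960; D_Mac = 5.61046 half-year periods = 2.80523 yrs; D_mod = 2.80523/(1+0.0545) = 2.66025 yrs.
ΔP/P ≈ -D_mod · Δy = -2.66025 × (-0.0075) = +0.019952 = +1.9952%.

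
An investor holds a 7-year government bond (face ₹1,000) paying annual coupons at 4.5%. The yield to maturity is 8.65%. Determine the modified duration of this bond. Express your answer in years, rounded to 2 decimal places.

Periodic yield y = 0.0865. First find Macaulay duration:
  t   CF        PV=CF/(1+0.0865)^t    t·PV
  1        45.00        41.4174        41.4174
  2        45.00        38.1200        76.2400
  3        45.00        35.0851       105.2554
  4        45.00        32.2919       129.1676
  5        45.00        29.7210       148.6052
  6        45.00        27.3548       164.1290
  7     1,045.00       584.6665     4,092.6652
  Σ                    788.6568     4,757.4798
P = 788.6568; Macaulay duration = 4,757.4798 / 788.6568 = 6.03238 years.
Modified duration = D_Mac / (1 + y) = 6.03238 / 1.0865 = 5.55212 years.

5.55 years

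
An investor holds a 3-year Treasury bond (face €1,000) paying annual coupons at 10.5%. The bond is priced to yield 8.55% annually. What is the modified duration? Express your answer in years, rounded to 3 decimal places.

Periodic yield y = 0.0855. First find Macaulay duration:
  t   CF        PV=CF/(1+0.0855)^t    t·PV
  1       105.00        96.7296        96.7296
  2       105.00        89.1107       178.2213
  3     1,105.00       863.9185     2,591.7556
  Σ                  1,049.7588     2,866.7066
P = 1,049.7588; Macaulay duration = 2,866.7066 / 1,049.7588 = 2.73082 years.
Modified duration = D_Mac / (1 + y) = 2.73082 / 1.0855 = 2.51573 years.

2.516 years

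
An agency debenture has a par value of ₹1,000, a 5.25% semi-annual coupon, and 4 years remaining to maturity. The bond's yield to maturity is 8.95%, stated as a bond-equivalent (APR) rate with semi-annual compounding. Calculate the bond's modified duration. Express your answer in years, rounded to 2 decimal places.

Periodic yield y = 0.04475. First find Macaulay duration:
  t   CF        PV=CF/(1+0.04475)^t    t·PV
  1        26.25        25.1256        25.1256
  2        26.25        24.0494        48.0988
  3        26.25        23.0193        69.0579
  4        26.25        22.0333        88.1332
  5        26.25        21.0896       105.4478
  6        26.25        20.1862       121.1173
  7        26.25        19.3216       135.2511
  8     1,026.25       723.0264     5,784.2109
  Σ                    877.8514     6,376.4427
P = 877.8514; Macaulay duration = 6,376.4427 / 877.8514 = 7.26369 half-year periods = 3.63185 years.
Modified duration = D_Mac / (1 + y) = 3.63185 / 1.04475 = 3.47628 years.

3.48 years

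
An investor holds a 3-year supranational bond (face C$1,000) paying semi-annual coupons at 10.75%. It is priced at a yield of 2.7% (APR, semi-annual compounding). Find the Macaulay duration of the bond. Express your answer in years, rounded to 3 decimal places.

2.682 years

Periodic yield y = 0.0135. Discount each cash flow and weight by its period:
  t   CF        PV=CF/(1+0.0135)^t    t·PV
  1        53.75        53.0340        53.0340
  2        53.75        52.3276       104.6552
  3        53.75        51.6306       154.8918
  4        53.75        50.9429       203.7715
  5        53.75        50.2643       251.3215
  6     1,053.75       972.2883     5,833.7299
  Σ                  1,230.4878     6,601.4041
Price P = Σ PV = 1,230.4878.
Macaulay duration = Σ(t·PV) / P = 6,601.4041 / 1,230.4878 = 5.36487 half-year periods.
In years: 5.36487 / 2 = 2.68243 years.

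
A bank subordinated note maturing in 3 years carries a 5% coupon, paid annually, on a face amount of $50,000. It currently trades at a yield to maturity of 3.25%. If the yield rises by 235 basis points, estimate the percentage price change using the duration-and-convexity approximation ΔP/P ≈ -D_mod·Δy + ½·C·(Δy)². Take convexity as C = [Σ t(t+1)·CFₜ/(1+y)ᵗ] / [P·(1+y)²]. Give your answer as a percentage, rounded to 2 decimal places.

-6.22%

With y = 0.0325:
  t   CF        PV=CF/(1+0.0325)^t    t·PV        t(t+1)·PV
  1     2,500.00     2,421.3075     2,421.3075       4,842.6150
  2     2,500.00     2,345.0920     4,690.1840      14,070.5521
  3    52,500.00    47,696.7868   143,090.3603     572,361.4411
  Σ                 52,463.1863   150,201.8518     591,274.6082
P = 52,463.1863; D_Mac = 2.86300 yrs; D_mod = 2.77288 yrs; C = 10.57193.
Duration effect: -2.77288 × (+0.0235) = -0.065163
Convexity effect: 0.5 × 10.57193 × (0.0235)² = +0.0029192
ΔP/P ≈ -0.065163 + 0.0029192 = -0.062243 = -6.2243%.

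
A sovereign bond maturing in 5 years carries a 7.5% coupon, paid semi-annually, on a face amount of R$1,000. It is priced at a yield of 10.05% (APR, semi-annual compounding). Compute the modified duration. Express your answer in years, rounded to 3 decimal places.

Periodic yield y = 0.05025. First find Macaulay duration:
  t   CF        PV=CF/(1+0.05025)^t    t·PV
  1        37.50        35.7058        35.7058
  2        37.50        33.9974        67.9948
  3        37.50        32.3708        97.1123
  4        37.50        30.8220       123.2879
  5        37.50        29.3473       146.7364
  6        37.50        27.9431       167.6588
  7        37.50        26.6062       186.2432
  8        37.50        25.3332       202.6655
  9        37.50        24.1211       217.0899
  10    1,037.50       635.4205     6,354.2047
  Σ                    901.6673     7,598.6993
P = 901.6673; Macaulay duration = 7,598.6993 / 901.6673 = 8.42739 half-year periods = 4.21369 years.
Modified duration = D_Mac / (1 + y) = 4.21369 / 1.05025 = 4.01209 years.

4.012 years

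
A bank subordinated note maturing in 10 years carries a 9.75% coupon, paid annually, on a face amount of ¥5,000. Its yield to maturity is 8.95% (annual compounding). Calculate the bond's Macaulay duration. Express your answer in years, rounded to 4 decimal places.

Periodic yield y = 0.0895. Discount each cash flow and weight by its year:
  t   CF        PV=CF/(1+0.0895)^t    t·PV
  1       487.50       447.4530       447.4530
  2       487.50       410.6957       821.3914
  3       487.50       376.9580     1,130.8739
  4       487.50       345.9917     1,383.9668
  5       487.50       317.5693     1,587.8463
  6       487.50       291.4816     1,748.8899
  7       487.50       267.5371     1,872.7595
  8       487.50       245.5595     1,964.4760
  9       487.50       225.3873     2,028.4860
  10    5,487.50     2,328.6391    23,286.3911
  Σ                  5,257.2722    36,272.5338
Price P = Σ PV = 5,257.2722.
Macaulay duration = Σ(t·PV) / P = 36,272.5338 / 5,257.2722 = 6.89950 years.

6.8995 years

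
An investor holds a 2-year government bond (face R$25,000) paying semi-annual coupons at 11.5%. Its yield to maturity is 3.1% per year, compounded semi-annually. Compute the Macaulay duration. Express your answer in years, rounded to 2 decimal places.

Periodic yield y = 0.0155. Discount each cash flow and weight by its period:
  t   CF        PV=CF/(1+0.0155)^t    t·PV
  1     1,437.50     1,415.5588     1,415.5588
  2     1,437.50     1,393.9526     2,787.9051
  3     1,437.50     1,372.6761     4,118.0283
  4    26,437.50    24,859.9742    99,439.8968
  Σ                 29,042.1617   107,761.3891
Price P = Σ PV = 29,042.1617.
Macaulay duration = Σ(t·PV) / P = 107,761.3891 / 29,042.1617 = 3.71052 half-year periods.
In years: 3.71052 / 2 = 1.85526 years.

1.86 years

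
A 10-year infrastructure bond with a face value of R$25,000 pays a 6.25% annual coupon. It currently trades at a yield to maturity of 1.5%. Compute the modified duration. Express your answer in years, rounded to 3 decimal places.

Periodic yield y = 0.015. First find Macaulay duration:
  t   CF        PV=CF/(1+0.015)^t    t·PV
  1     1,562.50     1,539.4089     1,539.4089
  2     1,562.50     1,516.6590     3,033.3180
  3     1,562.50     1,494.2453     4,482.7359
  4     1,562.50     1,472.1629     5,888.6514
  5     1,562.50     1,450.4068     7,252.0338
  6     1,562.50     1,428.9722     8,573.8331
  7     1,562.50     1,407.8544     9,854.9805
  8     1,562.50     1,387.0486    11,096.3890
  9     1,562.50     1,366.5504    12,298.9534
  10   26,562.50    22,888.0358   228,880.3584
  Σ                 35,951.3442   292,900.6624
P = 35,951.3442; Macaulay duration = 292,900.6624 / 35,951.3442 = 8.14714 years.
Modified duration = D_Mac / (1 + y) = 8.14714 / 1.015 = 8.02674 years.

8.027 years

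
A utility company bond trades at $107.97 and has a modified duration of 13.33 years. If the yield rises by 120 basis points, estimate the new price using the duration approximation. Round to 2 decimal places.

Duration approximation: ΔP/P ≈ -D_mod · Δy = -13.33 × (+0.012) = -0.159960.
New price ≈ 107.97 × (1 - 0.159960) = 90.6991188.

$90.70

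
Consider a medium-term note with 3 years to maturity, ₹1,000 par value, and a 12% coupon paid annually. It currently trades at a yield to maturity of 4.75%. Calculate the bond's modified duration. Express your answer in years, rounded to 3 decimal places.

2.594 years

Periodic yield y = 0.0475. First find Macaulay duration:
  t   CF        PV=CF/(1+0.0475)^t    t·PV
  1       120.00       114.5585       114.5585
  2       120.00       109.3637       218.7274
  3     1,120.00       974.4419     2,923.3256
  Σ                  1,198.3640     3,256.6114
P = 1,198.3640; Macaulay duration = 3,256.6114 / 1,198.3640 = 2.71755 years.
Modified duration = D_Mac / (1 + y) = 2.71755 / 1.0475 = 2.59432 years.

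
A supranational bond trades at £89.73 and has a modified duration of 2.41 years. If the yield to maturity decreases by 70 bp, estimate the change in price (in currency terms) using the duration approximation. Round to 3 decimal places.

Duration approximation: ΔP/P ≈ -D_mod · Δy = -2.41 × (-0.007) = +0.016870.
ΔP ≈ 89.73 × (+0.016870) = +1.5137451.

+£1.514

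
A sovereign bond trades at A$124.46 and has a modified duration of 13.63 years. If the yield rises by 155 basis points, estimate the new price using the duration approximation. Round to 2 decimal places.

Duration approximation: ΔP/P ≈ -D_mod · Δy = -13.63 × (+0.0155) = -0.211265.
New price ≈ 124.46 × (1 - 0.211265) = 98.1659581.

A$98.17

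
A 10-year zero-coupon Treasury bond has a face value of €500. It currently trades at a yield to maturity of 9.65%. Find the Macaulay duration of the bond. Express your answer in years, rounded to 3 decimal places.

A zero-coupon bond has a single cash flow at maturity, so its Macaulay duration equals its maturity: 10 years.

10.000 years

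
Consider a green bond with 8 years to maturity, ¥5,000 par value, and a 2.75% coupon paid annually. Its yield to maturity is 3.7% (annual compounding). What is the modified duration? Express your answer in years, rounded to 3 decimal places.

7.001 years

Periodic yield y = 0.037. First find Macaulay duration:
  t   CF        PV=CF/(1+0.037)^t    t·PV
  1       137.50       132.5940       132.5940
  2       137.50       127.8631       255.7262
  3       137.50       123.3010       369.9029
  4       137.50       118.9016       475.6064
  5       137.50       114.6592       573.2960
  6       137.50       110.5682       663.4091
  7       137.50       106.6231       746.3619
  8     5,137.50     3,841.6853    30,733.4823
  Σ                  4,676.1954    33,950.3786
P = 4,676.1954; Macaulay duration = 33,950.3786 / 4,676.1954 = 7.26026 years.
Modified duration = D_Mac / (1 + y) = 7.26026 / 1.037 = 7.00121 years.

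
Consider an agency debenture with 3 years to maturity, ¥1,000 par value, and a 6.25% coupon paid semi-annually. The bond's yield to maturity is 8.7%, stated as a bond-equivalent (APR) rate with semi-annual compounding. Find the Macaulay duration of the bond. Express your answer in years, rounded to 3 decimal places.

Periodic yield y = 0.0435. Discount each cash flow and weight by its period:
  t   CF        PV=CF/(1+0.0435)^t    t·PV
  1        31.25        29.9473        29.9473
  2        31.25        28.6989        57.3978
  3        31.25        27.5025        82.5076
  4        31.25        26.3560       105.4242
  5        31.25        25.2573       126.2867
  6     1,031.25       798.7470     4,792.4820
  Σ                    936.5091     5,194.0456
Price P = Σ PV = 936.5091.
Macaulay duration = Σ(t·PV) / P = 5,194.0456 / 936.5091 = 5.54618 half-year periods.
In years: 5.54618 / 2 = 2.77309 years.

2.773 years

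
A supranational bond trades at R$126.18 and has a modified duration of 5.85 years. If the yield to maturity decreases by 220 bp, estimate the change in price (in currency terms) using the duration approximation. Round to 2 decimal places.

+R$16.24

Duration approximation: ΔP/P ≈ -D_mod · Δy = -5.85 × (-0.022) = +0.128700.
ΔP ≈ 126.18 × (+0.128700) = +16.239366.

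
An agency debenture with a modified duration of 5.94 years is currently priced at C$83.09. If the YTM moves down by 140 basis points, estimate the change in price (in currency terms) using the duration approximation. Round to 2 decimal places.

Duration approximation: ΔP/P ≈ -D_mod · Δy = -5.94 × (-0.014) = +0.083160.
ΔP ≈ 83.09 × (+0.083160) = +6.9097644.

+C$6.91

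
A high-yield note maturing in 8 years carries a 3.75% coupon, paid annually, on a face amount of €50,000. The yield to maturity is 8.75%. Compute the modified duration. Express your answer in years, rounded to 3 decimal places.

Periodic yield y = 0.0875. First find Macaulay duration:
  t   CF        PV=CF/(1+0.0875)^t    t·PV
  1     1,875.00     1,724.1379     1,724.1379
  2     1,875.00     1,585.4142     3,170.8284
  3     1,875.00     1,457.8521     4,373.5564
  4     1,875.00     1,340.5537     5,362.2147
  5     1,875.00     1,232.6930     6,163.4652
  6     1,875.00     1,133.5108     6,801.0650
  7     1,875.00     1,042.3088     7,296.1617
  8    51,875.00    26,516.9753   212,135.8027
  Σ                 36,033.4460   247,027.2321
P = 36,033.4460; Macaulay duration = 247,027.2321 / 36,033.4460 = 6.85550 years.
Modified duration = D_Mac / (1 + y) = 6.85550 / 1.0875 = 6.30391 years.

6.304 years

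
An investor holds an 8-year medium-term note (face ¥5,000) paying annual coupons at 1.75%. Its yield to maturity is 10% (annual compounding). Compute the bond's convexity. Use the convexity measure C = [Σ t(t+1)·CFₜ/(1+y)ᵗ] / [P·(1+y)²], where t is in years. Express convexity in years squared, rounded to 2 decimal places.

With y = 0.1:
  t   CF        PV=CF/(1+0.1)^t    t·PV        t(t+1)·PV
  1        87.50        79.5455        79.5455         159.0909
  2        87.50        72.3140       144.6281         433.8843
  3        87.50        65.7400       197.2201         788.8805
  4        87.50        59.7637       239.0547       1,195.2735
  5        87.50        54.3306       271.6531       1,629.9185
  6        87.50        49.3915       296.3488       2,074.4417
  7        87.50        44.9013       314.3093       2,514.4748
  8     5,087.50     2,373.3563    18,986.8504     170,881.6534
  Σ                  2,799.3429    20,529.6100     179,677.6176
P = 2,799.3429.
Convexity = Σ t(t+1)·PV / [P·(1+y)²] = 179,677.6176 / (2,799.3429 × 1.210000) = 53.04598.

53.05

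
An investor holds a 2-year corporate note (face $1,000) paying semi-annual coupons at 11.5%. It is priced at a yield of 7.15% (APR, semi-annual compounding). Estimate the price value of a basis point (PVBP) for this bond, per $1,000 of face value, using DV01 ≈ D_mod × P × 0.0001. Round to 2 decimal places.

Periodic yield y = 0.03575.
  t   CF        PV=CF/(1+0.03575)^t    t·PV
  1        57.50        55.5153        55.5153
  2        57.50        53.5992       107.1983
  3        57.50        51.7491       155.2474
  4     1,057.50       918.8838     3,675.5353
  Σ                  1,079.7474     3,993.4963
P = 1,079.7474; D_Mac = 3.69855 half-year periods = 1.84927 yrs; D_mod = 1.78544 yrs.
DV01 ≈ 1.78544 × 1,079.7474 × 0.0001 = 0.192783.

$0.19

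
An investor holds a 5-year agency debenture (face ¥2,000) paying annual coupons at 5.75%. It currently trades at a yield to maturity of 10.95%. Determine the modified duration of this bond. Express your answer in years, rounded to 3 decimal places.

Periodic yield y = 0.1095. First find Macaulay duration:
  t   CF        PV=CF/(1+0.1095)^t    t·PV
  1       115.00       103.6503       103.6503
  2       115.00        93.4207       186.8414
  3       115.00        84.2007       252.6022
  4       115.00        75.8907       303.5628
  5     2,115.00     1,257.9803     6,289.9015
  Σ                  1,615.1428     7,136.5583
P = 1,615.1428; Macaulay duration = 7,136.5583 / 1,615.1428 = 4.41853 years.
Modified duration = D_Mac / (1 + y) = 4.41853 / 1.1095 = 3.98245 years.

3.982 years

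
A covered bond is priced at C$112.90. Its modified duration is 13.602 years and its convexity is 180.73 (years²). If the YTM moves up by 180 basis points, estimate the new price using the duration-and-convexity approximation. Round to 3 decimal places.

Duration effect: -D_mod·Δy = -13.602 × (+0.018) = -0.244836
Convexity effect: ½·C·(Δy)² = 0.5 × 180.73 × (0.018)² = +0.02927826
ΔP/P ≈ -0.244836 + 0.02927826 = -0.21555774
New price ≈ 112.90 × (1 - 0.21555774) = 88.563531154.

C$88.564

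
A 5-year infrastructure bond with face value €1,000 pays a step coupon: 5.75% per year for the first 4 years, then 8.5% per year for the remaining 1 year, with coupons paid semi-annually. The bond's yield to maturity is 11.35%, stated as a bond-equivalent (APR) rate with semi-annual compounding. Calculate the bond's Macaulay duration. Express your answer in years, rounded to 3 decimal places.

Periodic yield y = 0.05675. Discount each cash flow and weight by its period:
  t   CF        PV=CF/(1+0.05675)^t    t·PV
  1        28.75        27.2061        27.2061
  2        28.75        25.7450        51.4901
  3        28.75        24.3625        73.0874
  4        28.75        23.0541        92.2165
  5        28.75        21.8161       109.0804
  6        28.75        20.6445       123.8670
  7        28.75        19.5358       136.7509
  8        28.75        18.4867       147.8937
  9        42.50        25.8606       232.7454
  10    1,042.50       600.2795     6,002.7948
  Σ                    806.9909     6,997.1322
Price P = Σ PV = 806.9909.
Macaulay duration = Σ(t·PV) / P = 6,997.1322 / 806.9909 = 8.67065 half-year periods.
In years: 8.67065 / 2 = 4.33532 years.

4.335 years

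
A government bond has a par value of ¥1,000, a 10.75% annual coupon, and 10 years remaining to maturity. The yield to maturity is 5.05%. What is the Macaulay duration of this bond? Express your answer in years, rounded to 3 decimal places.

Periodic yield y = 0.0505. Discount each cash flow and weight by its year:
  t   CF        PV=CF/(1+0.0505)^t    t·PV
  1       107.50       102.3322       102.3322
  2       107.50        97.4129       194.8257
  3       107.50        92.7300       278.1900
  4       107.50        88.2723       353.0890
  5       107.50        84.0288       420.1440
  6       107.50        79.9893       479.9361
  7       107.50        76.1441       533.0085
  8       107.50        72.4836       579.8691
  9       107.50        68.9992       620.9927
  10    1,107.50       676.6797     6,766.7973
  Σ                  1,439.0721    10,329.1847
Price P = Σ PV = 1,439.0721.
Macaulay duration = Σ(t·PV) / P = 10,329.1847 / 1,439.0721 = 7.17767 years.

7.178 years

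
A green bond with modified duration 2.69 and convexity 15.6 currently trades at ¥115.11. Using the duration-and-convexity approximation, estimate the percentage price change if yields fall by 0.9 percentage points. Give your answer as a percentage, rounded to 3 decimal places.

Duration effect: -D_mod·Δy = -2.69 × (-0.009) = +0.024210
Convexity effect: ½·C·(Δy)² = 0.5 × 15.6 × (-0.009)² = +0.0006318
ΔP/P ≈ +0.024210 + 0.0006318 = +0.0248418
= +2.48418%.

+2.484%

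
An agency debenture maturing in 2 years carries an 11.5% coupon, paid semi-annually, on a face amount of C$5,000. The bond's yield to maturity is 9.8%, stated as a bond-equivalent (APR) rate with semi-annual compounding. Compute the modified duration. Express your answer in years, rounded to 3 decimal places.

Periodic yield y = 0.049. First find Macaulay duration:
  t   CF        PV=CF/(1+0.049)^t    t·PV
  1       287.50       274.0705       274.0705
  2       287.50       261.2684       522.5368
  3       287.50       249.0642       747.1927
  4     5,287.50     4,366.6504    17,466.6018
  Σ                  5,151.0536    19,010.4018
P = 5,151.0536; Macaulay duration = 19,010.4018 / 5,151.0536 = 3.69059 half-year periods = 1.84529 years.
Modified duration = D_Mac / (1 + y) = 1.84529 / 1.049 = 1.75910 years.

1.759 years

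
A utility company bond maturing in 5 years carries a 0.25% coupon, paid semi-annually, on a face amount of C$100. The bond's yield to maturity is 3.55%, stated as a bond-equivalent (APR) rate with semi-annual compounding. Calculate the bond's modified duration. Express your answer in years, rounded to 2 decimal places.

4.88 years

Periodic yield y = 0.01775. First find Macaulay duration:
  t   CF        PV=CF/(1+0.01775)^t    t·PV
  1        0.125         0.1228         0.1228
  2        0.125         0.1207         0.2414
  3        0.125         0.1186         0.3557
  4        0.125         0.1165         0.4660
  5        0.125         0.1145         0.5724
  6        0.125         0.1125         0.6749
  7        0.125         0.1105         0.7736
  8        0.125         0.1086         0.8687
  9        0.125         0.1067         0.9602
  10     100.125        83.9714       839.7140
  Σ                     85.0027       844.7497
P = 85.0027; Macaulay duration = 844.7497 / 85.0027 = 9.93791 half-year periods = 4.96896 years.
Modified duration = D_Mac / (1 + y) = 4.96896 / 1.01775 = 4.88230 years.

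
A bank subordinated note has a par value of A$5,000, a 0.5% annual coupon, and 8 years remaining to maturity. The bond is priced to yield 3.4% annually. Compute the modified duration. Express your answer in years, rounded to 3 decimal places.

Periodic yield y = 0.034. First find Macaulay duration:
  t   CF        PV=CF/(1+0.034)^t    t·PV
  1        25.00        24.1779        24.1779
  2        25.00        23.3829        46.7659
  3        25.00        22.6141        67.8422
  4        25.00        21.8705        87.4818
  5        25.00        21.1513       105.7566
  6        25.00        20.4558       122.7349
  7        25.00        19.7832       138.4823
  8     5,025.00     3,845.6677    30,765.3417
  Σ                  3,999.1034    31,358.5832
P = 3,999.1034; Macaulay duration = 31,358.5832 / 3,999.1034 = 7.84140 years.
Modified duration = D_Mac / (1 + y) = 7.84140 / 1.034 = 7.58356 years.

7.584 years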